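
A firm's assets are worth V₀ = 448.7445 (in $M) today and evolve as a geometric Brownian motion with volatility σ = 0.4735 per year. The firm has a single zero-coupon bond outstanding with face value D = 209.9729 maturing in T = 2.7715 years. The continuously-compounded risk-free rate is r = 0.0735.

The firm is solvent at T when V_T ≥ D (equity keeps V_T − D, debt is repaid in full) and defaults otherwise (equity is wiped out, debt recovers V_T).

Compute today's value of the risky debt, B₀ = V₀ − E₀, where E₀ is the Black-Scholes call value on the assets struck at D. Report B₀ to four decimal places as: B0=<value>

d₁ = [ln(V₀/D) + (r + σ²/2)T] / (σ√T)
   = [ln(448.7445/209.9729) + (0.0735 + 0.5·0.4735²)·2.7715] / (0.4735·√2.7715)
   = [0.759475 + 0.514394] / 0.788274 = 1.616022
d₂ = d₁ − σ√T = 1.616022 − 0.788274 = 0.827748
N(d₁) = 0.946955,  N(d₂) = 0.796093,  e^(−rT) = 0.815703
E₀ = V₀·N(d₁) − D·e^(−rT)·N(d₂)
   = 448.7445·0.946955 − 209.9729·0.815703·0.796093 = 288.589694
B₀ = V₀ − E₀ = 448.7445 − 288.589694 = 160.154806

B0=160.1548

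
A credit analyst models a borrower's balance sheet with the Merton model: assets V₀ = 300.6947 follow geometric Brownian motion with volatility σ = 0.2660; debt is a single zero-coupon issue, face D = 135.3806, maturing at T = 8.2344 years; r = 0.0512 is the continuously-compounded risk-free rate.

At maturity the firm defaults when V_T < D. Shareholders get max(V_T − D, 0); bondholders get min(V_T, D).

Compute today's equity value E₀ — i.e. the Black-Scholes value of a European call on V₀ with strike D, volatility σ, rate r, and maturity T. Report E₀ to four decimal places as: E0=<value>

d₁ = [ln(V₀/D) + (r + σ²/2)T] / (σ√T)
   = [ln(300.6947/135.3806) + (0.0512 + 0.5·0.2660²)·8.2344] / (0.2660·√8.2344)
   = [0.798005 + 0.712918] / 0.763304 = 1.979451
d₂ = d₁ − σ√T = 1.979451 − 0.763304 = 1.216147
N(d₁) = 0.976117,  N(d₂) = 0.888036,  e^(−rT) = 0.655996
E₀ = V₀·N(d₁) − D·e^(−rT)·N(d₂)
   = 300.6947·0.976117 − 135.3806·0.655996·0.888036 = 214.647713

E0=214.6477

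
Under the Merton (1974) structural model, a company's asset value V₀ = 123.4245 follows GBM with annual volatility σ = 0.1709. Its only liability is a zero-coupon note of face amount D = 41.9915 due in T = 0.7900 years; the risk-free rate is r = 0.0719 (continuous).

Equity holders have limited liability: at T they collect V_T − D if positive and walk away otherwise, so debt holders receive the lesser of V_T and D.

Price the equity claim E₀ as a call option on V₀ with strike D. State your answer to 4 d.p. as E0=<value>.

E0=83.7517

d₁ = [ln(V₀/D) + (r + σ²/2)T] / (σ√T)
   = [ln(123.4245/41.9915) + (0.0719 + 0.5·0.1709²)·0.7900] / (0.1709·√0.7900)
   = [1.078162 + 0.068338] / 0.151899 = 7.547767
d₂ = d₁ − σ√T = 7.547767 − 0.151899 = 7.395868
N(d₁) = 1.000000,  N(d₂) = 1.000000,  e^(−rT) = 0.944782
E₀ = V₀·N(d₁) − D·e^(−rT)·N(d₂)
   = 123.4245·1.000000 − 41.9915·0.944782·1.000000 = 83.751684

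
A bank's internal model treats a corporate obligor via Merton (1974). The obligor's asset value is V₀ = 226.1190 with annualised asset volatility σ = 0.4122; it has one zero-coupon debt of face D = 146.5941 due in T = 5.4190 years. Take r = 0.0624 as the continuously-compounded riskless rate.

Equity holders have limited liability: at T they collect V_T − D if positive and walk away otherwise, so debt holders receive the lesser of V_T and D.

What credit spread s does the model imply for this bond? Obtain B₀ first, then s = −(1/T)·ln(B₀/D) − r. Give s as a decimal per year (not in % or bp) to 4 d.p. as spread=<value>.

spread=0.0316

d₁ = [ln(V₀/D) + (r + σ²/2)T] / (σ√T)
   = [ln(226.1190/146.5941) + (0.0624 + 0.5·0.4122²)·5.4190] / (0.4122·√5.4190)
   = [0.433394 + 0.798514] / 0.959550 = 1.283839
d₂ = d₁ − σ√T = 1.283839 − 0.959550 = 0.324289
N(d₁) = 0.900401,  N(d₂) = 0.627140,  e^(−rT) = 0.713091
E₀ = V₀·N(d₁) − D·e^(−rT)·N(d₂)
   = 226.1190·0.900401 − 146.5941·0.713091·0.627140 = 138.039617
B₀ = V₀ − E₀ = 226.1190 − 138.039617 = 88.079383
spread = −(1/T)·ln(B₀/D) − r = −(1/5.4190)·ln(88.079383/146.5941) − 0.0624 = 0.03160795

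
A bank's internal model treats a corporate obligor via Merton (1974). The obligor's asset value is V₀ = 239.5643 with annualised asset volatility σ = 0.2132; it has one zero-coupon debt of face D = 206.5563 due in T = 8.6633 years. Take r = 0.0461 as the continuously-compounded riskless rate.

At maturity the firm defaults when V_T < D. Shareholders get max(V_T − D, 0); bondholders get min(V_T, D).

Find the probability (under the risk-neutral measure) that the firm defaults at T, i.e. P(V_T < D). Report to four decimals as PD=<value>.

d₁ = [ln(V₀/D) + (r + σ²/2)T] / (σ√T)
   = [ln(239.5643/206.5563) + (0.0461 + 0.5·0.2132²)·8.6633] / (0.2132·√8.6633)
   = [0.148249 + 0.596270] / 0.627522 = 1.186443
d₂ = d₁ − σ√T = 1.186443 − 0.627522 = 0.558921
risk-neutral PD = N(−d₂) = N(-0.558921) = 0.288108

PD=0.2881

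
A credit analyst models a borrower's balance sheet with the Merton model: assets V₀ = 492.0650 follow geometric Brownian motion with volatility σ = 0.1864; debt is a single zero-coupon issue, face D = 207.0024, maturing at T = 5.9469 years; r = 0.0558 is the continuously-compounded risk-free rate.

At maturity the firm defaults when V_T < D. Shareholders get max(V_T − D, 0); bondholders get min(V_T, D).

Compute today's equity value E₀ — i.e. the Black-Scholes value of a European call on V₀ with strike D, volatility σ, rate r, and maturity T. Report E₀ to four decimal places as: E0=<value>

d₁ = [ln(V₀/D) + (r + σ²/2)T] / (σ√T)
   = [ln(492.0650/207.0024) + (0.0558 + 0.5·0.1864²)·5.9469] / (0.1864·√5.9469)
   = [0.865880 + 0.435149] / 0.454560 = 2.862174
d₂ = d₁ − σ√T = 2.862174 − 0.454560 = 2.407614
N(d₁) = 0.997896,  N(d₂) = 0.991971,  e^(−rT) = 0.717604
E₀ = V₀·N(d₁) − D·e^(−rT)·N(d₂)
   = 492.0650·0.997896 − 207.0024·0.717604·0.991971 = 343.676634

E0=343.6766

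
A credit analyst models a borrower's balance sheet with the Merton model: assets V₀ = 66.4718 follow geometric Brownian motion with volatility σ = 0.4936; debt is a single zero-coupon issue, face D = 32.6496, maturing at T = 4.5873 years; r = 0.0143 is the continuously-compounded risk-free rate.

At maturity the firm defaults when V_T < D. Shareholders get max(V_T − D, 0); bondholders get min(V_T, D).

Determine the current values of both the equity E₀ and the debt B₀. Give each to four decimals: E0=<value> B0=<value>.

E0=41.8244 B0=24.6474

d₁ = [ln(V₀/D) + (r + σ²/2)T] / (σ√T)
   = [ln(66.4718/32.6496) + (0.0143 + 0.5·0.4936²)·4.5873] / (0.4936·√4.5873)
   = [0.710945 + 0.624425] / 1.057192 = 1.263130
d₂ = d₁ − σ√T = 1.263130 − 1.057192 = 0.205939
N(d₁) = 0.896729,  N(d₂) = 0.581581,  e^(−rT) = 0.936507
E₀ = V₀·N(d₁) − D·e^(−rT)·N(d₂)
   = 66.4718·0.896729 − 32.6496·0.936507·0.581581 = 41.824436
B₀ = V₀ − E₀ = 66.4718 − 41.824436 = 24.647364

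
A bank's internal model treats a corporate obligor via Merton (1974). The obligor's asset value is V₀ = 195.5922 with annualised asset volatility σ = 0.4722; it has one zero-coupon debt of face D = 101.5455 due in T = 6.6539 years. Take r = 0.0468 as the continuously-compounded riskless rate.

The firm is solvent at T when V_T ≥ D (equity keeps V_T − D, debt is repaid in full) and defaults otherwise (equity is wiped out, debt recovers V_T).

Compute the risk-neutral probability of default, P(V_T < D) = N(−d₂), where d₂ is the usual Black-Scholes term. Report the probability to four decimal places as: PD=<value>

PD=0.4267

d₁ = [ln(V₀/D) + (r + σ²/2)T] / (σ√T)
   = [ln(195.5922/101.5455) + (0.0468 + 0.5·0.4722²)·6.6539] / (0.4722·√6.6539)
   = [0.655525 + 1.053222] / 1.218047 = 1.402858
d₂ = d₁ − σ√T = 1.402858 − 1.218047 = 0.184811
risk-neutral PD = N(−d₂) = N(-0.184811) = 0.426689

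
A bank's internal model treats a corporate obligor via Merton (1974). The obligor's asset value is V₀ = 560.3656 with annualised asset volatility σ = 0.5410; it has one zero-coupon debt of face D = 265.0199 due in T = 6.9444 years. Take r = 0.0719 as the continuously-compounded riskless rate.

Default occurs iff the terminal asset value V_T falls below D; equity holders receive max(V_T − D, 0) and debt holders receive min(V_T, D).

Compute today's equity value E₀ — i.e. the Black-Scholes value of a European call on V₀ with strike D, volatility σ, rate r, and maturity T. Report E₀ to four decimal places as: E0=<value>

d₁ = [ln(V₀/D) + (r + σ²/2)T] / (σ√T)
   = [ln(560.3656/265.0199) + (0.0719 + 0.5·0.5410²)·6.9444] / (0.5410·√6.9444)
   = [0.748785 + 1.515549] / 1.425656 = 1.588275
d₂ = d₁ − σ√T = 1.588275 − 1.425656 = 0.162620
N(d₁) = 0.943888,  N(d₂) = 0.564591,  e^(−rT) = 0.606954
E₀ = V₀·N(d₁) − D·e^(−rT)·N(d₂)
   = 560.3656·0.943888 − 265.0199·0.606954·0.564591 = 438.105114

E0=438.1051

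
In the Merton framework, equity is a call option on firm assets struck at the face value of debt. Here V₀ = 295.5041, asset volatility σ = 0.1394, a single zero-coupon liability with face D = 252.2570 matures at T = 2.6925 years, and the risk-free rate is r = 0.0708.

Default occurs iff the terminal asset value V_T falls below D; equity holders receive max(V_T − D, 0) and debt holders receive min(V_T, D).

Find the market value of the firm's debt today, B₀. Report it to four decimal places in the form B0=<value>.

B0=206.9118

d₁ = [ln(V₀/D) + (r + σ²/2)T] / (σ√T)
   = [ln(295.5041/252.2570) + (0.0708 + 0.5·0.1394²)·2.6925] / (0.1394·√2.6925)
   = [0.158234 + 0.216790] / 0.228739 = 1.639527
d₂ = d₁ − σ√T = 1.639527 − 0.228739 = 1.410788
N(d₁) = 0.949448,  N(d₂) = 0.920846,  e^(−rT) = 0.826439
E₀ = V₀·N(d₁) − D·e^(−rT)·N(d₂)
   = 295.5041·0.949448 − 252.2570·0.826439·0.920846 = 88.592336
B₀ = V₀ − E₀ = 295.5041 − 88.592336 = 206.911764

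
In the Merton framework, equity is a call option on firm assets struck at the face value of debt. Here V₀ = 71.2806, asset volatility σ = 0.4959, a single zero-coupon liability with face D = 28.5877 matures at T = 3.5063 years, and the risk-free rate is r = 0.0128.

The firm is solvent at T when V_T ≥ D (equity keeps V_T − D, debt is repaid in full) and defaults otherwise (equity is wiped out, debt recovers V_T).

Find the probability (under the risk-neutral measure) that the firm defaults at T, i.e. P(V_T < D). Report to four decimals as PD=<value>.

d₁ = [ln(V₀/D) + (r + σ²/2)T] / (σ√T)
   = [ln(71.2806/28.5877) + (0.0128 + 0.5·0.4959²)·3.5063] / (0.4959·√3.5063)
   = [0.913648 + 0.476010] / 0.928579 = 1.496543
d₂ = d₁ − σ√T = 1.496543 − 0.928579 = 0.567964
risk-neutral PD = N(−d₂) = N(-0.567964) = 0.285030

PD=0.2850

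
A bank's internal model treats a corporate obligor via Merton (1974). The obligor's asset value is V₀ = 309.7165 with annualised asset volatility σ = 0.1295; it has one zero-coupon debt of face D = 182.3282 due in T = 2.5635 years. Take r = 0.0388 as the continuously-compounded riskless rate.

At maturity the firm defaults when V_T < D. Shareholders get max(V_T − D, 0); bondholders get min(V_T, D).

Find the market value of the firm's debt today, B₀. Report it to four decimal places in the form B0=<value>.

B0=165.0501

d₁ = [ln(V₀/D) + (r + σ²/2)T] / (σ√T)
   = [ln(309.7165/182.3282) + (0.0388 + 0.5·0.1295²)·2.5635] / (0.1295·√2.5635)
   = [0.529849 + 0.120959] / 0.207342 = 3.138821
d₂ = d₁ − σ√T = 3.138821 − 0.207342 = 2.931479
N(d₁) = 0.999152,  N(d₂) = 0.998313,  e^(−rT) = 0.905323
E₀ = V₀·N(d₁) − D·e^(−rT)·N(d₂)
   = 309.7165·0.999152 − 182.3282·0.905323·0.998313 = 144.666379
B₀ = V₀ − E₀ = 309.7165 − 144.666379 = 165.050121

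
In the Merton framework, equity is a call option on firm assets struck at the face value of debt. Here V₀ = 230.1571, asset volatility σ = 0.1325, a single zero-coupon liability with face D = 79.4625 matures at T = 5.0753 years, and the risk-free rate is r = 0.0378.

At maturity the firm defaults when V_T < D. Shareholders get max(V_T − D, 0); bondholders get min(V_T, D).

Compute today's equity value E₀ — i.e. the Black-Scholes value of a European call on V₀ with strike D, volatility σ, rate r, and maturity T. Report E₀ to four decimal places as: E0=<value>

d₁ = [ln(V₀/D) + (r + σ²/2)T] / (σ√T)
   = [ln(230.1571/79.4625) + (0.0378 + 0.5·0.1325²)·5.0753] / (0.1325·√5.0753)
   = [1.063477 + 0.236398] / 0.298502 = 4.354666
d₂ = d₁ − σ√T = 4.354666 − 0.298502 = 4.056164
N(d₁) = 0.999993,  N(d₂) = 0.999975,  e^(−rT) = 0.825434
E₀ = V₀·N(d₁) − D·e^(−rT)·N(d₂)
   = 230.1571·0.999993 − 79.4625·0.825434·0.999975 = 164.566177

E0=164.5662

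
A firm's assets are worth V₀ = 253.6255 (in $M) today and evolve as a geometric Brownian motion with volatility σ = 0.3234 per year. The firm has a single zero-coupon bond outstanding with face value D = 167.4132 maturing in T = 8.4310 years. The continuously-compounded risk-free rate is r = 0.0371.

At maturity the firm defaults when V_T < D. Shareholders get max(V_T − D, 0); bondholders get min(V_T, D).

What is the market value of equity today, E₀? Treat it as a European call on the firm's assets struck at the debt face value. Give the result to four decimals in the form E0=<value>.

d₁ = [ln(V₀/D) + (r + σ²/2)T] / (σ√T)
   = [ln(253.6255/167.4132) + (0.0371 + 0.5·0.3234²)·8.4310] / (0.3234·√8.4310)
   = [0.415394 + 0.753679] / 0.939030 = 1.244979
d₂ = d₁ − σ√T = 1.244979 − 0.939030 = 0.305949
N(d₁) = 0.893430,  N(d₂) = 0.620178,  e^(−rT) = 0.731403
E₀ = V₀·N(d₁) − D·e^(−rT)·N(d₂)
   = 253.6255·0.893430 − 167.4132·0.731403·0.620178 = 150.657996

E0=150.6580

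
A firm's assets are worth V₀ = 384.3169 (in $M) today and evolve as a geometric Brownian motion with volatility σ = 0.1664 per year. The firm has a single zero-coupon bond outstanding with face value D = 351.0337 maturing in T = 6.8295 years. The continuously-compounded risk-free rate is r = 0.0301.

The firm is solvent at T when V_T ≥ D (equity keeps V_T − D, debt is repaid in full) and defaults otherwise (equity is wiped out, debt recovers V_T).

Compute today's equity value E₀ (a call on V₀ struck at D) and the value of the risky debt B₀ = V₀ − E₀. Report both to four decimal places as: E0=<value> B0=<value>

E0=119.4928 B0=264.8241

d₁ = [ln(V₀/D) + (r + σ²/2)T] / (σ√T)
   = [ln(384.3169/351.0337) + (0.0301 + 0.5·0.1664²)·6.8295] / (0.1664·√6.8295)
   = [0.090585 + 0.300119] / 0.434858 = 0.898463
d₂ = d₁ − σ√T = 0.898463 − 0.434858 = 0.463605
N(d₁) = 0.815531,  N(d₂) = 0.678534,  e^(−rT) = 0.814185
E₀ = V₀·N(d₁) − D·e^(−rT)·N(d₂)
   = 384.3169·0.815531 − 351.0337·0.814185·0.678534 = 119.492769
B₀ = V₀ − E₀ = 384.3169 − 119.492769 = 264.824131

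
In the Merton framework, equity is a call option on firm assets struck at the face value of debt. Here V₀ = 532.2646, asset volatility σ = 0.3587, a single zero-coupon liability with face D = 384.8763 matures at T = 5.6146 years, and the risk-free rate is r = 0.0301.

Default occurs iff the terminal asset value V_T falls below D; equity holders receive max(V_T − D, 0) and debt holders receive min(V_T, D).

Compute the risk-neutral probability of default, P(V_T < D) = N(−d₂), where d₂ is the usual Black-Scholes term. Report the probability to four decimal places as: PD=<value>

d₁ = [ln(V₀/D) + (r + σ²/2)T] / (σ√T)
   = [ln(532.2646/384.8763) + (0.0301 + 0.5·0.3587²)·5.6146] / (0.3587·√5.6146)
   = [0.324219 + 0.530203] / 0.849945 = 1.005267
d₂ = d₁ − σ√T = 1.005267 − 0.849945 = 0.155322
risk-neutral PD = N(−d₂) = N(-0.155322) = 0.438284

PD=0.4383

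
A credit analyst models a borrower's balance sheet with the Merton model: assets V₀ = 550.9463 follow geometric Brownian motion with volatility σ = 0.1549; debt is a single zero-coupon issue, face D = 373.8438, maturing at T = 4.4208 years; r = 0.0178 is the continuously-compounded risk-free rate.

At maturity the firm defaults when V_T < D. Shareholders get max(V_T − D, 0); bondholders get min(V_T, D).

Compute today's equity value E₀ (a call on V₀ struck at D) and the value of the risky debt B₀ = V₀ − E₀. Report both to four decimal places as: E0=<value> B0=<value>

E0=210.1979 B0=340.7484

d₁ = [ln(V₀/D) + (r + σ²/2)T] / (σ√T)
   = [ln(550.9463/373.8438) + (0.0178 + 0.5·0.1549²)·4.4208] / (0.1549·√4.4208)
   = [0.387799 + 0.131727] / 0.325688 = 1.595164
d₂ = d₁ − σ√T = 1.595164 − 0.325688 = 1.269476
N(d₁) = 0.944662,  N(d₂) = 0.897864,  e^(−rT) = 0.924326
E₀ = V₀·N(d₁) − D·e^(−rT)·N(d₂)
   = 550.9463·0.944662 − 373.8438·0.924326·0.897864 = 210.197890
B₀ = V₀ − E₀ = 550.9463 − 210.197890 = 340.748410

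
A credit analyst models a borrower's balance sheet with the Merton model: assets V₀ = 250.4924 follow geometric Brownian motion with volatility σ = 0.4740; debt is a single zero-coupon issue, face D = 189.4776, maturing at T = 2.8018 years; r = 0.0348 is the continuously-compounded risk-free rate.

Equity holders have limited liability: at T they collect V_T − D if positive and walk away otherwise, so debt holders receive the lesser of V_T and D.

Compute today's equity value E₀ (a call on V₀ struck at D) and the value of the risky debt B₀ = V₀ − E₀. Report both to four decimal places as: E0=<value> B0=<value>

E0=111.1761 B0=139.3163

d₁ = [ln(V₀/D) + (r + σ²/2)T] / (σ√T)
   = [ln(250.4924/189.4776) + (0.0348 + 0.5·0.4740²)·2.8018] / (0.4740·√2.8018)
   = [0.279158 + 0.412251] / 0.793409 = 0.871441
d₂ = d₁ − σ√T = 0.871441 − 0.793409 = 0.078033
N(d₁) = 0.808243,  N(d₂) = 0.531099,  e^(−rT) = 0.907100
E₀ = V₀·N(d₁) − D·e^(−rT)·N(d₂)
   = 250.4924·0.808243 − 189.4776·0.907100·0.531099 = 111.176123
B₀ = V₀ − E₀ = 250.4924 − 111.176123 = 139.316277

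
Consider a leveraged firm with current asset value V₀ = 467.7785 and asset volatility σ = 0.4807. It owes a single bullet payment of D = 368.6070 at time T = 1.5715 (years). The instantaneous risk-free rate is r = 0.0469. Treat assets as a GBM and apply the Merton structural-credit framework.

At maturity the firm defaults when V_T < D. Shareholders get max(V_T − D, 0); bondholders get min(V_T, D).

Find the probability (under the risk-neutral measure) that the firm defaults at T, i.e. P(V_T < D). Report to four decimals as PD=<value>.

d₁ = [ln(V₀/D) + (r + σ²/2)T] / (σ√T)
   = [ln(467.7785/368.6070) + (0.0469 + 0.5·0.4807²)·1.5715] / (0.4807·√1.5715)
   = [0.238264 + 0.255269] / 0.602603 = 0.819001
d₂ = d₁ − σ√T = 0.819001 − 0.602603 = 0.216398
risk-neutral PD = N(−d₂) = N(-0.216398) = 0.414339

PD=0.4143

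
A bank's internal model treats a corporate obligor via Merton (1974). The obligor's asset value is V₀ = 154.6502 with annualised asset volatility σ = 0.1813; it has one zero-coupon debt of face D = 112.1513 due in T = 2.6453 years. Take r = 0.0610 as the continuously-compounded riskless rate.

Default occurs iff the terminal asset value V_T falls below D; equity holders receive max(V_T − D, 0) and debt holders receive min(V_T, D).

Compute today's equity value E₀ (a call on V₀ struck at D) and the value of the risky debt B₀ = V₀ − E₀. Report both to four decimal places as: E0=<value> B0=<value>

d₁ = [ln(V₀/D) + (r + σ²/2)T] / (σ√T)
   = [ln(154.6502/112.1513) + (0.0610 + 0.5·0.1813²)·2.6453] / (0.1813·√2.6453)
   = [0.321317 + 0.204838] / 0.294873 = 1.784345
d₂ = d₁ − σ√T = 1.784345 − 0.294873 = 1.489471
N(d₁) = 0.962816,  N(d₂) = 0.931818,  e^(−rT) = 0.850983
E₀ = V₀·N(d₁) − D·e^(−rT)·N(d₂)
   = 154.6502·0.962816 − 112.1513·0.850983·0.931818 = 59.968054
B₀ = V₀ − E₀ = 154.6502 − 59.968054 = 94.682146

E0=59.9681 B0=94.6821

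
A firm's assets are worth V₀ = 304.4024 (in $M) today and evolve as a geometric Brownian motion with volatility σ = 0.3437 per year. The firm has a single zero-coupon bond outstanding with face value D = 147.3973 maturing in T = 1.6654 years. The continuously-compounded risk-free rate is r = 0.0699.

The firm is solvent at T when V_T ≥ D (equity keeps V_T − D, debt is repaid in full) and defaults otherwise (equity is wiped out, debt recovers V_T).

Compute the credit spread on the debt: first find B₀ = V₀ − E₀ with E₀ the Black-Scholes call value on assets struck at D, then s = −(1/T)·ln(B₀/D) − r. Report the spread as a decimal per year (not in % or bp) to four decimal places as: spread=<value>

spread=0.0044

d₁ = [ln(V₀/D) + (r + σ²/2)T] / (σ√T)
   = [ln(304.4024/147.3973) + (0.0699 + 0.5·0.3437²)·1.6654] / (0.3437·√1.6654)
   = [0.725219 + 0.214778] / 0.443546 = 2.119276
d₂ = d₁ − σ√T = 2.119276 − 0.443546 = 1.675730
N(d₁) = 0.982966,  N(d₂) = 0.953104,  e^(−rT) = 0.890109
E₀ = V₀·N(d₁) − D·e^(−rT)·N(d₂)
   = 304.4024·0.982966 − 147.3973·0.890109·0.953104 = 174.170371
B₀ = V₀ − E₀ = 304.4024 − 174.170371 = 130.232029
spread = −(1/T)·ln(B₀/D) − r = −(1/1.6654)·ln(130.232029/147.3973) − 0.0699 = 0.00444488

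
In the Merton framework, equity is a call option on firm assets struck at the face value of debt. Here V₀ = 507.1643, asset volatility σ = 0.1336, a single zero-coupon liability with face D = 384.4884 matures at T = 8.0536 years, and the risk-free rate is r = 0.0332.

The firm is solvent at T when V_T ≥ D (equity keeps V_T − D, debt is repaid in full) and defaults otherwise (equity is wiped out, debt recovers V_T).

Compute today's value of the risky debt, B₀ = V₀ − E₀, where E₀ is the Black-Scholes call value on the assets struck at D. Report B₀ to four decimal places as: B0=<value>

d₁ = [ln(V₀/D) + (r + σ²/2)T] / (σ√T)
   = [ln(507.1643/384.4884) + (0.0332 + 0.5·0.1336²)·8.0536] / (0.1336·√8.0536)
   = [0.276921 + 0.339254] / 0.379142 = 1.625184
d₂ = d₁ − σ√T = 1.625184 − 0.379142 = 1.246043
N(d₁) = 0.947938,  N(d₂) = 0.893626,  e^(−rT) = 0.765383
E₀ = V₀·N(d₁) − D·e^(−rT)·N(d₂)
   = 507.1643·0.947938 − 384.4884·0.765383·0.893626 = 217.783708
B₀ = V₀ − E₀ = 507.1643 − 217.783708 = 289.380592

B0=289.3806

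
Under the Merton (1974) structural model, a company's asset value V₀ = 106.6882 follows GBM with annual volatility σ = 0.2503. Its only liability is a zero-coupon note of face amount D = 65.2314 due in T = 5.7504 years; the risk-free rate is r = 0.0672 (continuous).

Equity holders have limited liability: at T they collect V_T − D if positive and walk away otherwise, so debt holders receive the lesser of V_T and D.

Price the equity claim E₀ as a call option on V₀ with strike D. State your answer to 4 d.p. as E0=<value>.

E0=63.6370

d₁ = [ln(V₀/D) + (r + σ²/2)T] / (σ√T)
   = [ln(106.6882/65.2314) + (0.0672 + 0.5·0.2503²)·5.7504] / (0.2503·√5.7504)
   = [0.491970 + 0.566558] / 0.600219 = 1.763569
d₂ = d₁ − σ√T = 1.763569 − 0.600219 = 1.163350
N(d₁) = 0.961098,  N(d₂) = 0.877656,  e^(−rT) = 0.679480
E₀ = V₀·N(d₁) − D·e^(−rT)·N(d₂)
   = 106.6882·0.961098 − 65.2314·0.679480·0.877656 = 63.637027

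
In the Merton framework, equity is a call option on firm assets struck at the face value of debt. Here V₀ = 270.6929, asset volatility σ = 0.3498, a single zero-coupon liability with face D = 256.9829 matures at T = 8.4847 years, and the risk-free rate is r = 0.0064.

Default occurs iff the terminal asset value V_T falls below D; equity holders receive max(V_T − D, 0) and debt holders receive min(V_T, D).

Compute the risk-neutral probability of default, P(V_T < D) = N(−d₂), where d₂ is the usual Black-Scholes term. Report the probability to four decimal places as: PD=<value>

PD=0.6573

d₁ = [ln(V₀/D) + (r + σ²/2)T] / (σ√T)
   = [ln(270.6929/256.9829) + (0.0064 + 0.5·0.3498²)·8.4847] / (0.3498·√8.4847)
   = [0.051975 + 0.573396] / 1.018915 = 0.613762
d₂ = d₁ − σ√T = 0.613762 − 1.018915 = -0.405153
risk-neutral PD = N(−d₂) = N(0.405153) = 0.657317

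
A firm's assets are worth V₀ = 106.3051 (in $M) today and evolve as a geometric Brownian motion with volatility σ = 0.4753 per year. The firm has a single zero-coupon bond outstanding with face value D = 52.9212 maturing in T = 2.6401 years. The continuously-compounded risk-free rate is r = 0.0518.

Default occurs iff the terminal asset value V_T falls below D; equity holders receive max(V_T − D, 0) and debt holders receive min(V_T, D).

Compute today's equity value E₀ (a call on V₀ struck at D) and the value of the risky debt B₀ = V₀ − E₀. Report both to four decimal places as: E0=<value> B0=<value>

E0=63.8252 B0=42.4799

d₁ = [ln(V₀/D) + (r + σ²/2)T] / (σ√T)
   = [ln(106.3051/52.9212) + (0.0518 + 0.5·0.4753²)·2.6401] / (0.4753·√2.6401)
   = [0.697509 + 0.434970] / 0.772286 = 1.466399
d₂ = d₁ − σ√T = 1.466399 − 0.772286 = 0.694113
N(d₁) = 0.928730,  N(d₂) = 0.756194,  e^(−rT) = 0.872182
E₀ = V₀·N(d₁) − D·e^(−rT)·N(d₂)
   = 106.3051·0.928730 − 52.9212·0.872182·0.756194 = 63.825153
B₀ = V₀ − E₀ = 106.3051 − 63.825153 = 42.479947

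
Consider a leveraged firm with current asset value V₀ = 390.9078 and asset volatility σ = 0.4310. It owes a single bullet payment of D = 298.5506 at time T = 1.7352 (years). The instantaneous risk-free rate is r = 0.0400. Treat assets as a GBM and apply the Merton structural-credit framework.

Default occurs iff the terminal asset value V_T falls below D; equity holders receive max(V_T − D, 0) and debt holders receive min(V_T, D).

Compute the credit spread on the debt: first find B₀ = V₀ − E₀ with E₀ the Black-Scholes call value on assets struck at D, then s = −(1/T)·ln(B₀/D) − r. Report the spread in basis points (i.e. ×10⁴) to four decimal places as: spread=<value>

d₁ = [ln(V₀/D) + (r + σ²/2)T] / (σ√T)
   = [ln(390.9078/298.5506) + (0.0400 + 0.5·0.4310²)·1.7352] / (0.4310·√1.7352)
   = [0.269532 + 0.230574] / 0.567743 = 0.880867
d₂ = d₁ − σ√T = 0.880867 − 0.567743 = 0.313124
N(d₁) = 0.810805,  N(d₂) = 0.622907,  e^(−rT) = 0.932946
E₀ = V₀·N(d₁) − D·e^(−rT)·N(d₂)
   = 390.9078·0.810805 − 298.5506·0.932946·0.622907 = 143.450865
B₀ = V₀ − E₀ = 390.9078 − 143.450865 = 247.456935
spread = −(1/T)·ln(B₀/D) − r = −(1/1.7352)·ln(247.456935/298.5506) − 0.0400 = 0.06817362
in basis points: 0.06817362 × 10⁴ = 681.7362 bp

spread=681.7362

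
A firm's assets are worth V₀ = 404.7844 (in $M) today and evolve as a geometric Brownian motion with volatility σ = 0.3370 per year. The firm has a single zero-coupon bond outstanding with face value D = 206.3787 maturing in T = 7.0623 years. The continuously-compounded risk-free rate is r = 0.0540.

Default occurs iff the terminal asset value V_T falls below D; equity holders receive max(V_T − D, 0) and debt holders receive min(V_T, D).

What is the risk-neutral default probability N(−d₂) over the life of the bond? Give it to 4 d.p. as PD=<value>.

d₁ = [ln(V₀/D) + (r + σ²/2)T] / (σ√T)
   = [ln(404.7844/206.3787) + (0.0540 + 0.5·0.3370²)·7.0623] / (0.3370·√7.0623)
   = [0.673642 + 0.782393] / 0.895577 = 1.625807
d₂ = d₁ − σ√T = 1.625807 − 0.895577 = 0.730229
risk-neutral PD = N(−d₂) = N(-0.730229) = 0.232625

PD=0.2326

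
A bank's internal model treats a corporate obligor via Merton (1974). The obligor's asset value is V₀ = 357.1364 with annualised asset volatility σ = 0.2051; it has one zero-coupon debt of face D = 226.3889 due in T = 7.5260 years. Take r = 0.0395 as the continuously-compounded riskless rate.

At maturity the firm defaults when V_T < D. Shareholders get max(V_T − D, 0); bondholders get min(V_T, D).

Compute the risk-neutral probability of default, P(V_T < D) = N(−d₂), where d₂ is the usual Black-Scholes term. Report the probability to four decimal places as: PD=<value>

PD=0.1452

d₁ = [ln(V₀/D) + (r + σ²/2)T] / (σ√T)
   = [ln(357.1364/226.3889) + (0.0395 + 0.5·0.2051²)·7.5260] / (0.2051·√7.5260)
   = [0.455863 + 0.455571] / 0.562662 = 1.619861
d₂ = d₁ − σ√T = 1.619861 − 0.562662 = 1.057199
risk-neutral PD = N(−d₂) = N(-1.057199) = 0.145210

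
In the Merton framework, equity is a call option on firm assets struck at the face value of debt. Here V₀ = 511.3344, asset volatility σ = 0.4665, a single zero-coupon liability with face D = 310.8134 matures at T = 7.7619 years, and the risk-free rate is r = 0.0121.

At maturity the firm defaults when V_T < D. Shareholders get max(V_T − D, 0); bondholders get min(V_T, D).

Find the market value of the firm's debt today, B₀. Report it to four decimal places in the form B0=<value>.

d₁ = [ln(V₀/D) + (r + σ²/2)T] / (σ√T)
   = [ln(511.3344/310.8134) + (0.0121 + 0.5·0.4665²)·7.7619] / (0.4665·√7.7619)
   = [0.497831 + 0.938500] / 1.299678 = 1.105144
d₂ = d₁ − σ√T = 1.105144 − 1.299678 = -0.194534
N(d₁) = 0.865451,  N(d₂) = 0.422879,  e^(−rT) = 0.910357
E₀ = V₀·N(d₁) − D·e^(−rT)·N(d₂)
   = 511.3344·0.865451 − 310.8134·0.910357·0.422879 = 322.881036
B₀ = V₀ − E₀ = 511.3344 − 322.881036 = 188.453364

B0=188.4534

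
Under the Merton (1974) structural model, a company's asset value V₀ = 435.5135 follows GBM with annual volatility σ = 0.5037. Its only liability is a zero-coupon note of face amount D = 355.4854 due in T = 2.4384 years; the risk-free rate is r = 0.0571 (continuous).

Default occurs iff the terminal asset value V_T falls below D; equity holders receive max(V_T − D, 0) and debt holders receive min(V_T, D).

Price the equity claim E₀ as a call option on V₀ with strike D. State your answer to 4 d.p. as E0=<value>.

E0=186.9865

d₁ = [ln(V₀/D) + (r + σ²/2)T] / (σ√T)
   = [ln(435.5135/355.4854) + (0.0571 + 0.5·0.5037²)·2.4384] / (0.5037·√2.4384)
   = [0.203042 + 0.448560] / 0.786547 = 0.828434
d₂ = d₁ − σ√T = 0.828434 − 0.786547 = 0.041888
N(d₁) = 0.796288,  N(d₂) = 0.516706,  e^(−rT) = 0.870026
E₀ = V₀·N(d₁) − D·e^(−rT)·N(d₂)
   = 435.5135·0.796288 − 355.4854·0.870026·0.516706 = 186.986518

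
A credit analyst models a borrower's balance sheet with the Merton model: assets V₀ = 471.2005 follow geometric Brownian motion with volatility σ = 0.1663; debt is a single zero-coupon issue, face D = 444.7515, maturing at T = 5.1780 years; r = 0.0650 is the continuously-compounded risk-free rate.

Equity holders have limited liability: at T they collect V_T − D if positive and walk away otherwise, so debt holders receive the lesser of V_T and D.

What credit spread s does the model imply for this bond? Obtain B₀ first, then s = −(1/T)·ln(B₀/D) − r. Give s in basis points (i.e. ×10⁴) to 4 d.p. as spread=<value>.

spread=68.8363

d₁ = [ln(V₀/D) + (r + σ²/2)T] / (σ√T)
   = [ln(471.2005/444.7515) + (0.0650 + 0.5·0.1663²)·5.1780] / (0.1663·√5.1780)
   = [0.057768 + 0.408171] / 0.378419 = 1.231276
d₂ = d₁ − σ√T = 1.231276 − 0.378419 = 0.852857
N(d₁) = 0.890890,  N(d₂) = 0.803131,  e^(−rT) = 0.714216
E₀ = V₀·N(d₁) − D·e^(−rT)·N(d₂)
   = 471.2005·0.890890 − 444.7515·0.714216·0.803131 = 164.674590
B₀ = V₀ − E₀ = 471.2005 − 164.674590 = 306.525910
spread = −(1/T)·ln(B₀/D) − r = −(1/5.1780)·ln(306.525910/444.7515) − 0.0650 = 0.00688363
in basis points: 0.00688363 × 10⁴ = 68.8363 bp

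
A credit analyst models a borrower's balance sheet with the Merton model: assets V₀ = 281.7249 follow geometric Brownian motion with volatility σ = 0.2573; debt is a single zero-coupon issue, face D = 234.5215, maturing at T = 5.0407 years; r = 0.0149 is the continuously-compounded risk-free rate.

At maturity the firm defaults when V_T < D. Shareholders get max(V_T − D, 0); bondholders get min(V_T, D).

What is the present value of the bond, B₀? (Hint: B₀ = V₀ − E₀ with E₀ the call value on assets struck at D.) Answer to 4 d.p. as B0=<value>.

d₁ = [ln(V₀/D) + (r + σ²/2)T] / (σ√T)
   = [ln(281.7249/234.5215) + (0.0149 + 0.5·0.2573²)·5.0407] / (0.2573·√5.0407)
   = [0.183384 + 0.241962] / 0.577677 = 0.736303
d₂ = d₁ − σ√T = 0.736303 − 0.577677 = 0.158626
N(d₁) = 0.769227,  N(d₂) = 0.563018,  e^(−rT) = 0.927645
E₀ = V₀·N(d₁) − D·e^(−rT)·N(d₂)
   = 281.7249·0.769227 − 234.5215·0.927645·0.563018 = 94.224269
B₀ = V₀ − E₀ = 281.7249 − 94.224269 = 187.500631

B0=187.5006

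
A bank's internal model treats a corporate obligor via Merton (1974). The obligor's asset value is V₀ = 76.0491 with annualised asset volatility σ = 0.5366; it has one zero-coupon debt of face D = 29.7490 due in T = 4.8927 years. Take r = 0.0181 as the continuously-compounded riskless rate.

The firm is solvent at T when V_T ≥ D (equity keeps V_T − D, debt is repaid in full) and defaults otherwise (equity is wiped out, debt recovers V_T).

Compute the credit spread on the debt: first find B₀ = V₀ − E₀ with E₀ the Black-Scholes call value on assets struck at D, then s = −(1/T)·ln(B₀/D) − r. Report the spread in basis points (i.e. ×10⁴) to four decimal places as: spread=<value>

d₁ = [ln(V₀/D) + (r + σ²/2)T] / (σ√T)
   = [ln(76.0491/29.7490) + (0.0181 + 0.5·0.5366²)·4.8927] / (0.5366·√4.8927)
   = [0.938584 + 0.792959] / 1.186930 = 1.458842
d₂ = d₁ − σ√T = 1.458842 − 1.186930 = 0.271912
N(d₁) = 0.927696,  N(d₂) = 0.607155,  e^(−rT) = 0.915250
E₀ = V₀·N(d₁) − D·e^(−rT)·N(d₂)
   = 76.0491·0.927696 − 29.7490·0.915250·0.607155 = 54.018934
B₀ = V₀ − E₀ = 76.0491 − 54.018934 = 22.030166
spread = −(1/T)·ln(B₀/D) − r = −(1/4.8927)·ln(22.030166/29.7490) − 0.0181 = 0.04329408
in basis points: 0.04329408 × 10⁴ = 432.9408 bp

spread=432.9408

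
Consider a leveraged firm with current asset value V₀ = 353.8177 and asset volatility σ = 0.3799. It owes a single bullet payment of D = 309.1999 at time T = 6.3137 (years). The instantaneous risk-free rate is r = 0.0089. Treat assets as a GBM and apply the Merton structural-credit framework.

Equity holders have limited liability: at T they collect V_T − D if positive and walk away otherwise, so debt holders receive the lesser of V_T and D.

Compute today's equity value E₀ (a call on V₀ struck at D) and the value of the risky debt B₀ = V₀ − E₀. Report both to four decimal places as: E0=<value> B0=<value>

E0=151.4512 B0=202.3665

d₁ = [ln(V₀/D) + (r + σ²/2)T] / (σ√T)
   = [ln(353.8177/309.1999) + (0.0089 + 0.5·0.3799²)·6.3137] / (0.3799·√6.3137)
   = [0.134794 + 0.511801] / 0.954578 = 0.677362
d₂ = d₁ − σ√T = 0.677362 − 0.954578 = -0.277215
N(d₁) = 0.750912,  N(d₂) = 0.390807,  e^(−rT) = 0.945358
E₀ = V₀·N(d₁) − D·e^(−rT)·N(d₂)
   = 353.8177·0.750912 − 309.1999·0.945358·0.390807 = 151.451183
B₀ = V₀ − E₀ = 353.8177 − 151.451183 = 202.366517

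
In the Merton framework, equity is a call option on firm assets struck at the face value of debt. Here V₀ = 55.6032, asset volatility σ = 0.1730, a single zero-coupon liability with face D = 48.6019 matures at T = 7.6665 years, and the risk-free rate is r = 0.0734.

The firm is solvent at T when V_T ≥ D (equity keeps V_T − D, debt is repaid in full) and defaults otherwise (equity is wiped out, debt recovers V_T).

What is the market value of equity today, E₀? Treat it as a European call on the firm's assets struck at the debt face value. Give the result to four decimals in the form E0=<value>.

d₁ = [ln(V₀/D) + (r + σ²/2)T] / (σ√T)
   = [ln(55.6032/48.6019) + (0.0734 + 0.5·0.1730²)·7.6665] / (0.1730·√7.6665)
   = [0.134578 + 0.677446] / 0.479010 = 1.695214
d₂ = d₁ − σ√T = 1.695214 − 0.479010 = 1.216204
N(d₁) = 0.954983,  N(d₂) = 0.888046,  e^(−rT) = 0.569657
E₀ = V₀·N(d₁) − D·e^(−rT)·N(d₂)
   = 55.6032·0.954983 − 48.6019·0.569657·0.888046 = 28.513276

E0=28.5133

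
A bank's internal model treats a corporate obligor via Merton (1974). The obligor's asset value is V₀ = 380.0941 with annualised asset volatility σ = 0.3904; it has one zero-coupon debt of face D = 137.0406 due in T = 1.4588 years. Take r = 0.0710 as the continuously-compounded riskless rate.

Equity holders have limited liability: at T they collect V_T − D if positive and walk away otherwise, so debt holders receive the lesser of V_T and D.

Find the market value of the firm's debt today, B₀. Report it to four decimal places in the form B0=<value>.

d₁ = [ln(V₀/D) + (r + σ²/2)T] / (σ√T)
   = [ln(380.0941/137.0406) + (0.0710 + 0.5·0.3904²)·1.4588] / (0.3904·√1.4588)
   = [1.020142 + 0.214744] / 0.471528 = 2.618901
d₂ = d₁ − σ√T = 2.618901 − 0.471528 = 2.147373
N(d₁) = 0.995589,  N(d₂) = 0.984118,  e^(−rT) = 0.901609
E₀ = V₀·N(d₁) − D·e^(−rT)·N(d₂)
   = 380.0941·0.995589 − 137.0406·0.901609·0.984118 = 256.822955
B₀ = V₀ − E₀ = 380.0941 − 256.822955 = 123.271145

B0=123.2711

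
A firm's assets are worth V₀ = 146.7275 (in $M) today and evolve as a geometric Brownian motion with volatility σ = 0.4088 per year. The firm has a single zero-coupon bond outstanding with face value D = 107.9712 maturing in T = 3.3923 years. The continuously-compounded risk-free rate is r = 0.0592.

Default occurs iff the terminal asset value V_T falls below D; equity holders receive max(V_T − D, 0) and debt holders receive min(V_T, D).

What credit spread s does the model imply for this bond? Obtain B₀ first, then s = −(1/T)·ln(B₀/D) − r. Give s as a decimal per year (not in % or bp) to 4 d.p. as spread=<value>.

d₁ = [ln(V₀/D) + (r + σ²/2)T] / (σ√T)
   = [ln(146.7275/107.9712) + (0.0592 + 0.5·0.4088²)·3.3923] / (0.4088·√3.3923)
   = [0.306713 + 0.484280] / 0.752936 = 1.050545
d₂ = d₁ − σ√T = 1.050545 − 0.752936 = 0.297609
N(d₁) = 0.853266,  N(d₂) = 0.616999,  e^(−rT) = 0.818056
E₀ = V₀·N(d₁) − D·e^(−rT)·N(d₂)
   = 146.7275·0.853266 − 107.9712·0.818056·0.616999 = 70.700223
B₀ = V₀ − E₀ = 146.7275 − 70.700223 = 76.027277
spread = −(1/T)·ln(B₀/D) − r = −(1/3.3923)·ln(76.027277/107.9712) − 0.0592 = 0.04420251

spread=0.0442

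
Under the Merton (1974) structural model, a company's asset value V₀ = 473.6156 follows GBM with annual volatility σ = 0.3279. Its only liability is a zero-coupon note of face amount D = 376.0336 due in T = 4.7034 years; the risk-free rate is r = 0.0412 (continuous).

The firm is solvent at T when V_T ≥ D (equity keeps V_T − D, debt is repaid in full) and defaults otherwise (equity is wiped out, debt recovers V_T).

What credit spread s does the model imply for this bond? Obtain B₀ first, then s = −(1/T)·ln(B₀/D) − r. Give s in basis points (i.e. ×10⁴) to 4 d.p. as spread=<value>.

spread=330.7999

d₁ = [ln(V₀/D) + (r + σ²/2)T] / (σ√T)
   = [ln(473.6156/376.0336) + (0.0412 + 0.5·0.3279²)·4.7034] / (0.3279·√4.7034)
   = [0.230718 + 0.446631] / 0.711127 = 0.952500
d₂ = d₁ − σ√T = 0.952500 − 0.711127 = 0.241372
N(d₁) = 0.829578,  N(d₂) = 0.595367,  e^(−rT) = 0.823839
E₀ = V₀·N(d₁) − D·e^(−rT)·N(d₂)
   = 473.6156·0.829578 − 376.0336·0.823839·0.595367 = 208.461816
B₀ = V₀ − E₀ = 473.6156 − 208.461816 = 265.153784
spread = −(1/T)·ln(B₀/D) − r = −(1/4.7034)·ln(265.153784/376.0336) − 0.0412 = 0.03307999
in basis points: 0.03307999 × 10⁴ = 330.7999 bp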